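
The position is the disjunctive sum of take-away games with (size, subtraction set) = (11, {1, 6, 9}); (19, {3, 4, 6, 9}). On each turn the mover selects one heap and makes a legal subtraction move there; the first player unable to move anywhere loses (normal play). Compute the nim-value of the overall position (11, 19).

0

Heap A, S = {1, 6, 9}:
G(0) = 0
G(1) = mex{0} = 1
G(2) = mex{1} = 0
G(3) = mex{0} = 1
G(4) = mex{1} = 0
G(5) = mex{0} = 1
G(6) = mex{1,0} = 2
G(7) = mex{2,1} = 0
G(8) = mex{0,0} = 1
G(9) = mex{1,1,0} = 2
G(10) = mex{2,0,1} = 3
G(11) = mex{3,1,0} = 2
G_A(11) = 2.
Heap B, S = {3, 4, 6, 9}:
n :  0  1  2  3  4  5  6  7  8  9 10 11 12 13 14 15 16 17 18 19
G :  0  0  0  1  1  1  2  2  2  3  3  3  0  0  0  1  1  1  2  2
G_B(19) = 2.
Combined Grundy value = 2 ⊕ 2 = 0.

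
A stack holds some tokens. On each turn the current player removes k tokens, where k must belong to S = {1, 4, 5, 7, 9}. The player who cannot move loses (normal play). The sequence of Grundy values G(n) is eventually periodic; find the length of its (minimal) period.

n :  0  1  2  3  4  5  6  7  8  9 10 11 12 13 14 15 16 17 18
G :  0  1  0  1  2  3  2  3  0  1  0  1  2  3  2  3  0  1  0
G(n+8) = G(n) holds for n = 0,…,8 (a full window of length max(S) = 9), so the sequence is purely periodic with period 8.

8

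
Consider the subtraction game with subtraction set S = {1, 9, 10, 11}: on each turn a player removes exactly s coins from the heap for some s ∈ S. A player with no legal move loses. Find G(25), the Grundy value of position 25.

G(0) = 0
G(1) = mex{0} = 1
G(2) = mex{1} = 0
G(3) = mex{0} = 1
G(4) = mex{1} = 0
G(5) = mex{0} = 1
G(6) = mex{1} = 0
G(7) = mex{0} = 1
G(8) = mex{1} = 0
G(9) = mex{0,0} = 1
G(10) = mex{1,1,0} = 2
G(11) = mex{2,0,1,0} = 3
G(12) = mex{3,1,0,1} = 2
G(13) = mex{2,0,1,0} = 3
G(14) = mex{3,1,0,1} = 2
G(15) = mex{2,0,1,0} = 3
G(16) = mex{3,1,0,1} = 2
G(17) = mex{2,0,1,0} = 3
G(18) = mex{3,1,0,1} = 2
G(19) = mex{2,2,1,0} = 3
G(20) = mex{3,3,2,1} = 0
G(21) = mex{0,2,3,2} = 1
G(22) = mex{1,3,2,3} = 0
G(23) = mex{0,2,3,2} = 1
G(24) = mex{1,3,2,3} = 0
G(25) = mex{0,2,3,2} = 1

1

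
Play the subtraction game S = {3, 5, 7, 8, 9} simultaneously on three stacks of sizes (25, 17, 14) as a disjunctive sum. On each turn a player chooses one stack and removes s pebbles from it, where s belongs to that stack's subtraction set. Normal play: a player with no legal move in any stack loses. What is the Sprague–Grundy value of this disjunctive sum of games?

All stacks use S = {3, 5, 7, 8, 9}:
G(0) = 0
G(1) = mex{} = 0
G(2) = mex{} = 0
G(3) = mex{0} = 1
G(4) = mex{0} = 1
G(5) = mex{0,0} = 1
G(6) = mex{1,0} = 2
G(7) = mex{1,0,0} = 2
G(8) = mex{1,1,0,0} = 2
G(9) = mex{2,1,0,0,0} = 3
G(10) = mex{2,1,1,0,0} = 3
G(11) = mex{2,2,1,1,0} = 3
G(12) = mex{3,2,1,1,1} = 0
G(13) = mex{3,2,2,1,1} = 0
G(14) = mex{3,3,2,2,1} = 0
G(15) = mex{0,3,2,2,2} = 1
G(16) = mex{0,3,3,2,2} = 1
G(17) = mex{0,0,3,3,2} = 1
G(18) = mex{1,0,3,3,3} = 2
G(19) = mex{1,0,0,3,3} = 2
G(20) = mex{1,1,0,0,3} = 2
G(21) = mex{2,1,0,0,0} = 3
G(22) = mex{2,1,1,0,0} = 3
G(23) = mex{2,2,1,1,0} = 3
G(24) = mex{3,2,1,1,1} = 0
G(25) = mex{3,2,2,1,1} = 0
Stack A: G(25) = 0.
Stack B: G(17) = 1.
Stack C: G(14) = 0.
Combined Grundy value = 0 ⊕ 1 ⊕ 0 = 1.

1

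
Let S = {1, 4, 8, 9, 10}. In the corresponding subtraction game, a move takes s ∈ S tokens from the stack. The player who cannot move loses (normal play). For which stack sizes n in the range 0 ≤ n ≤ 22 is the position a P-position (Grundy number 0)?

0, 2, 5, 7, 18, 20

n :  0  1  2  3  4  5  6  7  8  9 10 11 12 13 14 15 16 17 18 19 20 21 22
G :  0  1  0  1  2  0  1  0  1  2  3  2  3  4  5  3  2  3  0  1  0  1  2
P-positions are exactly the n with G(n) = 0.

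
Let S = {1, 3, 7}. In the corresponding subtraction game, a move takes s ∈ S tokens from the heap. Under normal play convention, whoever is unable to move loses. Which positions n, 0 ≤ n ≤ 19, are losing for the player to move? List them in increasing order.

0, 2, 4, 6, 8, 10, 12, 14, 16, 18

n :  0  1  2  3  4  5  6  7  8  9 10 11 12 13 14 15 16 17 18 19
G :  0  1  0  1  0  1  0  1  0  1  0  1  0  1  0  1  0  1  0  1
P-positions are exactly the n with G(n) = 0.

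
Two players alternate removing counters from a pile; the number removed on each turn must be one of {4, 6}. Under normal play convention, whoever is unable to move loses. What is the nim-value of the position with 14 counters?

G(0) = 0
G(1) = mex{} = 0
G(2) = mex{} = 0
G(3) = mex{} = 0
G(4) = mex{0} = 1
G(5) = mex{0} = 1
G(6) = mex{0,0} = 1
G(7) = mex{0,0} = 1
G(8) = mex{1,0} = 2
G(9) = mex{1,0} = 2
G(10) = mex{1,1} = 0
G(11) = mex{1,1} = 0
G(12) = mex{2,1} = 0
G(13) = mex{2,1} = 0
G(14) = mex{0,2} = 1

1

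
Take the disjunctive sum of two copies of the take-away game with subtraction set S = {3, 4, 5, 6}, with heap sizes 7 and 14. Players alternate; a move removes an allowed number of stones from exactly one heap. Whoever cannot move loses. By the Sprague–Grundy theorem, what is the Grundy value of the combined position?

All heaps use S = {3, 4, 5, 6}:
G(0) = 0
G(1) = mex{} = 0
G(2) = mex{} = 0
G(3) = mex{0} = 1
G(4) = mex{0,0} = 1
G(5) = mex{0,0,0} = 1
G(6) = mex{1,0,0,0} = 2
G(7) = mex{1,1,0,0} = 2
G(8) = mex{1,1,1,0} = 2
G(9) = mex{2,1,1,1} = 0
G(10) = mex{2,2,1,1} = 0
G(11) = mex{2,2,2,1} = 0
G(12) = mex{0,2,2,2} = 1
G(13) = mex{0,0,2,2} = 1
G(14) = mex{0,0,0,2} = 1
Heap A: G(7) = 2.
Heap B: G(14) = 1.
Combined Grundy value = 2 ⊕ 1 = 3.

3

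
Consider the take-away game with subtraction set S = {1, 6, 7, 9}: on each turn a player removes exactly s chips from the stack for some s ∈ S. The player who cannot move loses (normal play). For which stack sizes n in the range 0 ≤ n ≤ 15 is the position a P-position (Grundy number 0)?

0, 2, 4, 12, 14

n :  0  1  2  3  4  5  6  7  8  9 10 11 12 13 14 15
G :  0  1  0  1  0  1  2  3  2  3  2  3  0  1  0  1
P-positions are exactly the n with G(n) = 0.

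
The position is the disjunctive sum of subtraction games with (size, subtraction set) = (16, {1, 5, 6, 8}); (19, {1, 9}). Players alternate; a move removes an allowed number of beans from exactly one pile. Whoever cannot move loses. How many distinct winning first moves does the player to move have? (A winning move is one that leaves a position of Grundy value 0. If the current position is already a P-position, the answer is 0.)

0

Pile A, S = {1, 5, 6, 8}:
n :  0  1  2  3  4  5  6  7  8  9 10 11 12 13 14 15 16
G :  0  1  0  1  0  1  2  3  2  3  2  0  1  0  1  0  1
G_A(16) = 1.
Pile B, S = {1, 9}:
G(0) = 0
G(1) = mex{0} = 1
G(2) = mex{1} = 0
G(3) = mex{0} = 1
G(4) = mex{1} = 0
G(5) = mex{0} = 1
G(6) = mex{1} = 0
G(7) = mex{0} = 1
G(8) = mex{1} = 0
G(9) = mex{0,0} = 1
G(10) = mex{1,1} = 0
G(11) = mex{0,0} = 1
G(12) = mex{1,1} = 0
G(13) = mex{0,0} = 1
G(14) = mex{1,1} = 0
G(15) = mex{0,0} = 1
G(16) = mex{1,1} = 0
G(17) = mex{0,0} = 1
G(18) = mex{1,1} = 0
G(19) = mex{0,0} = 1
G_B(19) = 1.
Combined Grundy value = 1 ⊕ 1 = 0.
A winning move leaves total XOR = 0, i.e. changes one component's Grundy value g to g ⊕ X where X is the current total.
Pile A: target g' = 1⊕0 = 1, but every legal move changes the Grundy value (mex property), so 0 moves.
Pile B: target g' = 1⊕0 = 1, but every legal move changes the Grundy value (mex property), so 0 moves.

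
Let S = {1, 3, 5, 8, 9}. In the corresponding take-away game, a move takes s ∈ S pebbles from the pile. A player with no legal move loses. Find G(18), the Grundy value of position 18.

0

G(0) = 0
G(1) = mex{0} = 1
G(2) = mex{1} = 0
G(3) = mex{0,0} = 1
G(4) = mex{1,1} = 0
G(5) = mex{0,0,0} = 1
G(6) = mex{1,1,1} = 0
G(7) = mex{0,0,0} = 1
G(8) = mex{1,1,1,0} = 2
G(9) = mex{2,0,0,1,0} = 3
G(10) = mex{3,1,1,0,1} = 2
G(11) = mex{2,2,0,1,0} = 3
G(12) = mex{3,3,1,0,1} = 2
G(13) = mex{2,2,2,1,0} = 3
G(14) = mex{3,3,3,0,1} = 2
G(15) = mex{2,2,2,1,0} = 3
G(16) = mex{3,3,3,2,1} = 0
G(17) = mex{0,2,2,3,2} = 1
G(18) = mex{1,3,3,2,3} = 0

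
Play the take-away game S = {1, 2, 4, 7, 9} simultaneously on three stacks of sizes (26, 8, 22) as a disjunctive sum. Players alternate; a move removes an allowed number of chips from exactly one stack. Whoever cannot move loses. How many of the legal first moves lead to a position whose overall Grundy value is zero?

All stacks use S = {1, 2, 4, 7, 9}:
G(0) = 0
G(1) = mex{0} = 1
G(2) = mex{1,0} = 2
G(3) = mex{2,1} = 0
G(4) = mex{0,2,0} = 1
G(5) = mex{1,0,1} = 2
G(6) = mex{2,1,2} = 0
G(7) = mex{0,2,0,0} = 1
G(8) = mex{1,0,1,1} = 2
G(9) = mex{2,1,2,2,0} = 3
G(10) = mex{3,2,0,0,1} = 4
G(11) = mex{4,3,1,1,2} = 0
G(12) = mex{0,4,2,2,0} = 1
G(13) = mex{1,0,3,0,1} = 2
G(14) = mex{2,1,4,1,2} = 0
G(15) = mex{0,2,0,2,0} = 1
G(16) = mex{1,0,1,3,1} = 2
G(17) = mex{2,1,2,4,2} = 0
G(18) = mex{0,2,0,0,3} = 1
G(19) = mex{1,0,1,1,4} = 2
G(20) = mex{2,1,2,2,0} = 3
G(21) = mex{3,2,0,0,1} = 4
G(22) = mex{4,3,1,1,2} = 0
G(23) = mex{0,4,2,2,0} = 1
G(24) = mex{1,0,3,0,1} = 2
G(25) = mex{2,1,4,1,2} = 0
G(26) = mex{0,2,0,2,0} = 1
Stack A: G(26) = 1.
Stack B: G(8) = 2.
Stack C: G(22) = 0.
Combined Grundy value = 1 ⊕ 2 ⊕ 0 = 3.
A winning move leaves total XOR = 0, i.e. changes one component's Grundy value g to g ⊕ X where X is the current total.
Stack A: need g' = 1⊕3 = 2. Options: 26−1→G=0, 26−2→G=2, 26−4→G=0, 26−7→G=2, 26−9→G=0. Hits: 2.
Stack B: need g' = 2⊕3 = 1. Options: 8−1→G=1, 8−2→G=0, 8−4→G=1, 8−7→G=1. Hits: 3.
Stack C: need g' = 0⊕3 = 3. Options: 22−1→G=4, 22−2→G=3, 22−4→G=1, 22−7→G=1, 22−9→G=2. Hits: 1.

6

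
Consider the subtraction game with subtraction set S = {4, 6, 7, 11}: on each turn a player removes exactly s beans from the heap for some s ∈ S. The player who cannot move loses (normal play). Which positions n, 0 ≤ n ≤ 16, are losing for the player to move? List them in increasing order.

0, 1, 2, 3, 15, 16

n :  0  1  2  3  4  5  6  7  8  9 10 11 12 13 14 15 16
G :  0  0  0  0  1  1  1  1  2  2  2  2  3  3  3  0  0
P-positions are exactly the n with G(n) = 0.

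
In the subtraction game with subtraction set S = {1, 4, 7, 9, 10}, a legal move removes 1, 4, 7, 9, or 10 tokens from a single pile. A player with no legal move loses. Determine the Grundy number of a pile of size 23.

2

n :  0  1  2  3  4  5  6  7  8  9 10 11 12 13 14 15 16 17 18 19 20 21 22 23
G :  0  1  0  1  2  0  1  2  0  1  2  3  2  0  1  2  0  1  2  0  1  0  1  2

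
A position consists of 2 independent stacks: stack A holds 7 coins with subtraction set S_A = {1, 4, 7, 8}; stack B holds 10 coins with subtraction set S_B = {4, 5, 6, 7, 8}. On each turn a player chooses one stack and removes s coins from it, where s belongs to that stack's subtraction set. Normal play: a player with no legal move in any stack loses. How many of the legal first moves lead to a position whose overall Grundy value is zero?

Stack A, S = {1, 4, 7, 8}:
n : 0 1 2 3 4 5 6 7
G : 0 1 0 1 2 0 1 2
G_A(7) = 2.
Stack B, S = {4, 5, 6, 7, 8}:
G(0) = 0
G(1) = mex{} = 0
G(2) = mex{} = 0
G(3) = mex{} = 0
G(4) = mex{0} = 1
G(5) = mex{0,0} = 1
G(6) = mex{0,0,0} = 1
G(7) = mex{0,0,0,0} = 1
G(8) = mex{1,0,0,0,0} = 2
G(9) = mex{1,1,0,0,0} = 2
G(10) = mex{1,1,1,0,0} = 2
G_B(10) = 2.
Combined Grundy value = 2 ⊕ 2 = 0.
A winning move leaves total XOR = 0, i.e. changes one component's Grundy value g to g ⊕ X where X is the current total.
Stack A: target g' = 2⊕0 = 2, but every legal move changes the Grundy value (mex property), so 0 moves.
Stack B: target g' = 2⊕0 = 2, but every legal move changes the Grundy value (mex property), so 0 moves.

0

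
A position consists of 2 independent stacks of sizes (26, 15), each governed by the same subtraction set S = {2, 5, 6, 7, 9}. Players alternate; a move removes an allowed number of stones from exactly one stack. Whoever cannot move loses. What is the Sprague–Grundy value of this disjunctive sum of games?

0

All stacks use S = {2, 5, 6, 7, 9}:
G(0) = 0
G(1) = mex{} = 0
G(2) = mex{0} = 1
G(3) = mex{0} = 1
G(4) = mex{1} = 0
G(5) = mex{1,0} = 2
G(6) = mex{0,0,0} = 1
G(7) = mex{2,1,0,0} = 3
G(8) = mex{1,1,1,0} = 2
G(9) = mex{3,0,1,1,0} = 2
G(10) = mex{2,2,0,1,0} = 3
G(11) = mex{2,1,2,0,1} = 3
G(12) = mex{3,3,1,2,1} = 0
G(13) = mex{3,2,3,1,0} = 4
G(14) = mex{0,2,2,3,2} = 1
G(15) = mex{4,3,2,2,1} = 0
G(16) = mex{1,3,3,2,3} = 0
G(17) = mex{0,0,3,3,2} = 1
G(18) = mex{0,4,0,3,2} = 1
G(19) = mex{1,1,4,0,3} = 2
G(20) = mex{1,0,1,4,3} = 2
G(21) = mex{2,0,0,1,0} = 3
G(22) = mex{2,1,0,0,4} = 3
G(23) = mex{3,1,1,0,1} = 2
G(24) = mex{3,2,1,1,0} = 4
G(25) = mex{2,2,2,1,0} = 3
G(26) = mex{4,3,2,2,1} = 0
Stack A: G(26) = 0.
Stack B: G(15) = 0.
Combined Grundy value = 0 ⊕ 0 = 0.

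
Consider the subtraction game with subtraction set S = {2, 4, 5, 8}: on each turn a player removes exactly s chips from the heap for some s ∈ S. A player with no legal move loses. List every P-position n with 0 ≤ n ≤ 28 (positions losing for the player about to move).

0, 1, 7, 10, 13, 16, 19, 22, 25, 28

n :  0  1  2  3  4  5  6  7  8  9 10 11 12 13 14 15 16 17 18 19 20 21 22 23 24 25 26 27 28
G :  0  0  1  1  2  2  3  0  4  1  0  2  1  0  2  1  0  2  1  0  2  1  0  2  1  0  2  1  0
P-positions are exactly the n with G(n) = 0.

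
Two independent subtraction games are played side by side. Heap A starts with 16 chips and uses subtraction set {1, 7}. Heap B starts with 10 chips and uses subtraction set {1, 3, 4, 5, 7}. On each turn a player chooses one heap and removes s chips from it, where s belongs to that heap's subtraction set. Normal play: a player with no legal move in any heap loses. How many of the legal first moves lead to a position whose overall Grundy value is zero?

Heap A, S = {1, 7}:
n :  0  1  2  3  4  5  6  7  8  9 10 11 12 13 14 15 16
G :  0  1  0  1  0  1  0  1  0  1  0  1  0  1  0  1  0
G_A(16) = 0.
Heap B, S = {1, 3, 4, 5, 7}:
n :  0  1  2  3  4  5  6  7  8  9 10
G :  0  1  0  1  2  3  2  3  0  1  0
G_B(10) = 0.
Combined Grundy value = 0 ⊕ 0 = 0.
A winning move leaves total XOR = 0, i.e. changes one component's Grundy value g to g ⊕ X where X is the current total.
Heap A: target g' = 0⊕0 = 0, but every legal move changes the Grundy value (mex property), so 0 moves.
Heap B: target g' = 0⊕0 = 0, but every legal move changes the Grundy value (mex property), so 0 moves.

0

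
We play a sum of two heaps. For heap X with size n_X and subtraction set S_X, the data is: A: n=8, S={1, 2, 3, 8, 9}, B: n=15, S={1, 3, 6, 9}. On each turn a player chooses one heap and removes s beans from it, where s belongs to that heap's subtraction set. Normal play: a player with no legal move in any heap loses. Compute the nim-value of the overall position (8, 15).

5

Heap A, S = {1, 2, 3, 8, 9}:
G(0) = 0
G(1) = mex{0} = 1
G(2) = mex{1,0} = 2
G(3) = mex{2,1,0} = 3
G(4) = mex{3,2,1} = 0
G(5) = mex{0,3,2} = 1
G(6) = mex{1,0,3} = 2
G(7) = mex{2,1,0} = 3
G(8) = mex{3,2,1,0} = 4
G_A(8) = 4.
Heap B, S = {1, 3, 6, 9}:
G(0) = 0
G(1) = mex{0} = 1
G(2) = mex{1} = 0
G(3) = mex{0,0} = 1
G(4) = mex{1,1} = 0
G(5) = mex{0,0} = 1
G(6) = mex{1,1,0} = 2
G(7) = mex{2,0,1} = 3
G(8) = mex{3,1,0} = 2
G(9) = mex{2,2,1,0} = 3
G(10) = mex{3,3,0,1} = 2
G(11) = mex{2,2,1,0} = 3
G(12) = mex{3,3,2,1} = 0
G(13) = mex{0,2,3,0} = 1
G(14) = mex{1,3,2,1} = 0
G(15) = mex{0,0,3,2} = 1
G_B(15) = 1.
Combined Grundy value = 4 ⊕ 1 = 5.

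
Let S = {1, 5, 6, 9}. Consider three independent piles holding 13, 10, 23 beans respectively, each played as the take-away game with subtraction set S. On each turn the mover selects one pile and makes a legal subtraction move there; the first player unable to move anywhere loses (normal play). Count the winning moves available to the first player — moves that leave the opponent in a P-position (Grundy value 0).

All piles use S = {1, 5, 6, 9}:
n :  0  1  2  3  4  5  6  7  8  9 10 11 12 13 14 15 16 17 18 19 20 21 22 23
G :  0  1  0  1  0  1  2  3  2  3  2  3  0  1  0  1  0  1  2  3  2  3  2  3
Pile A: G(13) = 1.
Pile B: G(10) = 2.
Pile C: G(23) = 3.
Combined Grundy value = 1 ⊕ 2 ⊕ 3 = 0.
A winning move leaves total XOR = 0, i.e. changes one component's Grundy value g to g ⊕ X where X is the current total.
Pile A: target g' = 1⊕0 = 1, but every legal move changes the Grundy value (mex property), so 0 moves.
Pile B: target g' = 2⊕0 = 2, but every legal move changes the Grundy value (mex property), so 0 moves.
Pile C: target g' = 3⊕0 = 3, but every legal move changes the Grundy value (mex property), so 0 moves.

0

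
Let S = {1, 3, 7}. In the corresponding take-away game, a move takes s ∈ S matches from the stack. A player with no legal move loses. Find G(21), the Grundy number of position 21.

1

n :  0  1  2  3  4  5  6  7  8  9 10 11 12 13 14 15 16 17 18 19 20 21
G :  0  1  0  1  0  1  0  1  0  1  0  1  0  1  0  1  0  1  0  1  0  1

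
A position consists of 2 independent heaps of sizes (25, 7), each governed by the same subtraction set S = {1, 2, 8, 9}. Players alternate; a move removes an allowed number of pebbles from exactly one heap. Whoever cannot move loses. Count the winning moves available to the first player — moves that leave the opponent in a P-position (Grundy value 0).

All heaps use S = {1, 2, 8, 9}:
G(0) = 0
G(1) = mex{0} = 1
G(2) = mex{1,0} = 2
G(3) = mex{2,1} = 0
G(4) = mex{0,2} = 1
G(5) = mex{1,0} = 2
G(6) = mex{2,1} = 0
G(7) = mex{0,2} = 1
G(8) = mex{1,0,0} = 2
G(9) = mex{2,1,1,0} = 3
G(10) = mex{3,2,2,1} = 0
G(11) = mex{0,3,0,2} = 1
G(12) = mex{1,0,1,0} = 2
G(13) = mex{2,1,2,1} = 0
G(14) = mex{0,2,0,2} = 1
G(15) = mex{1,0,1,0} = 2
G(16) = mex{2,1,2,1} = 0
G(17) = mex{0,2,3,2} = 1
G(18) = mex{1,0,0,3} = 2
G(19) = mex{2,1,1,0} = 3
G(20) = mex{3,2,2,1} = 0
G(21) = mex{0,3,0,2} = 1
G(22) = mex{1,0,1,0} = 2
G(23) = mex{2,1,2,1} = 0
G(24) = mex{0,2,0,2} = 1
G(25) = mex{1,0,1,0} = 2
Heap A: G(25) = 2.
Heap B: G(7) = 1.
Combined Grundy value = 2 ⊕ 1 = 3.
A winning move leaves total XOR = 0, i.e. changes one component's Grundy value g to g ⊕ X where X is the current total.
Heap A: need g' = 2⊕3 = 1. Options: 25−1→G=1, 25−2→G=0, 25−8→G=1, 25−9→G=0. Hits: 2.
Heap B: need g' = 1⊕3 = 2. Options: 7−1→G=0, 7−2→G=2. Hits: 1.

3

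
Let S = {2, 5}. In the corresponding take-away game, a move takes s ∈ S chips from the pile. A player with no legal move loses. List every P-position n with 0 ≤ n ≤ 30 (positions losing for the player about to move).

n :  0  1  2  3  4  5  6  7  8  9 10 11 12 13 14 15 16 17 18 19 20 21 22 23 24 25 26 27 28 29 30
G :  0  0  1  1  0  2  1  0  0  1  1  0  2  1  0  0  1  1  0  2  1  0  0  1  1  0  2  1  0  0  1
P-positions are exactly the n with G(n) = 0.

0, 1, 4, 7, 8, 11, 14, 15, 18, 21, 22, 25, 28, 29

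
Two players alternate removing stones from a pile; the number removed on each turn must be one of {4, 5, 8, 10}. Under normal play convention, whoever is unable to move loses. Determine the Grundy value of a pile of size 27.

3

n :  0  1  2  3  4  5  6  7  8  9 10 11 12 13 14 15 16 17 18 19 20 21 22 23 24 25 26 27
G :  0  0  0  0  1  1  1  1  2  2  2  2  3  3  0  0  0  0  1  1  1  1  2  2  2  2  3  3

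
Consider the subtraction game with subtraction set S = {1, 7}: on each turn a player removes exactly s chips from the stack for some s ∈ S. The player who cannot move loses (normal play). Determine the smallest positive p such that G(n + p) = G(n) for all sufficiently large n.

n :  0  1  2  3  4  5  6  7  8  9 10 11 12 13 14
G :  0  1  0  1  0  1  0  1  0  1  0  1  0  1  0
G(n+2) = G(n) holds for n = 0,…,6 (a full window of length max(S) = 7), so the sequence is purely periodic with period 2.

2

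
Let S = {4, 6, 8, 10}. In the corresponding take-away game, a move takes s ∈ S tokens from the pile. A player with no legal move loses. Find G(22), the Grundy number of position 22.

2

n :  0  1  2  3  4  5  6  7  8  9 10 11 12 13 14 15 16 17 18 19 20 21 22
G :  0  0  0  0  1  1  1  1  2  2  2  2  3  3  0  0  0  0  1  1  1  1  2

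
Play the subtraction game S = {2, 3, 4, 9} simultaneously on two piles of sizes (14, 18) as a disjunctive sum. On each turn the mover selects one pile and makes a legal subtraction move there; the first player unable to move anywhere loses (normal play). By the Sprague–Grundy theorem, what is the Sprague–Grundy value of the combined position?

All piles use S = {2, 3, 4, 9}:
n :  0  1  2  3  4  5  6  7  8  9 10 11 12 13 14 15 16 17 18
G :  0  0  1  1  2  2  0  0  1  1  2  2  0  0  1  1  2  2  0
Pile A: G(14) = 1.
Pile B: G(18) = 0.
Combined Grundy value = 1 ⊕ 0 = 1.

1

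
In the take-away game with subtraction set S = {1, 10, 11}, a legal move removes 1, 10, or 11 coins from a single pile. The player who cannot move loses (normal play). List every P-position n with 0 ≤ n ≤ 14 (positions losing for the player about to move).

n :  0  1  2  3  4  5  6  7  8  9 10 11 12 13 14
G :  0  1  0  1  0  1  0  1  0  1  2  3  2  3  2
P-positions are exactly the n with G(n) = 0.

0, 2, 4, 6, 8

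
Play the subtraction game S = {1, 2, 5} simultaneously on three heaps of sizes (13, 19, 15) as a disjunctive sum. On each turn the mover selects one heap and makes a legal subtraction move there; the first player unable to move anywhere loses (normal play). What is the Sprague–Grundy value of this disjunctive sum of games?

All heaps use S = {1, 2, 5}:
n :  0  1  2  3  4  5  6  7  8  9 10 11 12 13 14 15 16 17 18 19
G :  0  1  2  0  1  2  0  1  2  0  1  2  0  1  2  0  1  2  0  1
Heap A: G(13) = 1.
Heap B: G(19) = 1.
Heap C: G(15) = 0.
Combined Grundy value = 1 ⊕ 1 ⊕ 0 = 0.

0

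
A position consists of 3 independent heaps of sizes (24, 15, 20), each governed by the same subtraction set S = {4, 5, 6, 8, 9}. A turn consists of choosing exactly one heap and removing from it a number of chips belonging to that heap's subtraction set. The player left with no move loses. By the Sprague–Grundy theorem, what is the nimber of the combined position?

3

All heaps use S = {4, 5, 6, 8, 9}:
G(0) = 0
G(1) = mex{} = 0
G(2) = mex{} = 0
G(3) = mex{} = 0
G(4) = mex{0} = 1
G(5) = mex{0,0} = 1
G(6) = mex{0,0,0} = 1
G(7) = mex{0,0,0} = 1
G(8) = mex{1,0,0,0} = 2
G(9) = mex{1,1,0,0,0} = 2
G(10) = mex{1,1,1,0,0} = 2
G(11) = mex{1,1,1,0,0} = 2
G(12) = mex{2,1,1,1,0} = 3
G(13) = mex{2,2,1,1,1} = 0
G(14) = mex{2,2,2,1,1} = 0
G(15) = mex{2,2,2,1,1} = 0
G(16) = mex{3,2,2,2,1} = 0
G(17) = mex{0,3,2,2,2} = 1
G(18) = mex{0,0,3,2,2} = 1
G(19) = mex{0,0,0,2,2} = 1
G(20) = mex{0,0,0,3,2} = 1
G(21) = mex{1,0,0,0,3} = 2
G(22) = mex{1,1,0,0,0} = 2
G(23) = mex{1,1,1,0,0} = 2
G(24) = mex{1,1,1,0,0} = 2
Heap A: G(24) = 2.
Heap B: G(15) = 0.
Heap C: G(20) = 1.
Combined Grundy value = 2 ⊕ 0 ⊕ 1 = 3.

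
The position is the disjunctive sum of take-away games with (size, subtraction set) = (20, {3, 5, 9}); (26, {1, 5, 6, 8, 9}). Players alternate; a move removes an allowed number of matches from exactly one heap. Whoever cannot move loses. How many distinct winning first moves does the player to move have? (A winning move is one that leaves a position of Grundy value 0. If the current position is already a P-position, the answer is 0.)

1

Heap A, S = {3, 5, 9}:
G(0) = 0
G(1) = mex{} = 0
G(2) = mex{} = 0
G(3) = mex{0} = 1
G(4) = mex{0} = 1
G(5) = mex{0,0} = 1
G(6) = mex{1,0} = 2
G(7) = mex{1,0} = 2
G(8) = mex{1,1} = 0
G(9) = mex{2,1,0} = 3
G(10) = mex{2,1,0} = 3
G(11) = mex{0,2,0} = 1
G(12) = mex{3,2,1} = 0
G(13) = mex{3,0,1} = 2
G(14) = mex{1,3,1} = 0
G(15) = mex{0,3,2} = 1
G(16) = mex{2,1,2} = 0
G(17) = mex{0,0,0} = 1
G(18) = mex{1,2,3} = 0
G(19) = mex{0,0,3} = 1
G(20) = mex{1,1,1} = 0
G_A(20) = 0.
Heap B, S = {1, 5, 6, 8, 9}:
G(0) = 0
G(1) = mex{0} = 1
G(2) = mex{1} = 0
G(3) = mex{0} = 1
G(4) = mex{1} = 0
G(5) = mex{0,0} = 1
G(6) = mex{1,1,0} = 2
G(7) = mex{2,0,1} = 3
G(8) = mex{3,1,0,0} = 2
G(9) = mex{2,0,1,1,0} = 3
G(10) = mex{3,1,0,0,1} = 2
G(11) = mex{2,2,1,1,0} = 3
G(12) = mex{3,3,2,0,1} = 4
G(13) = mex{4,2,3,1,0} = 5
G(14) = mex{5,3,2,2,1} = 0
G(15) = mex{0,2,3,3,2} = 1
G(16) = mex{1,3,2,2,3} = 0
G(17) = mex{0,4,3,3,2} = 1
G(18) = mex{1,5,4,2,3} = 0
G(19) = mex{0,0,5,3,2} = 1
G(20) = mex{1,1,0,4,3} = 2
G(21) = mex{2,0,1,5,4} = 3
G(22) = mex{3,1,0,0,5} = 2
G(23) = mex{2,0,1,1,0} = 3
G(24) = mex{3,1,0,0,1} = 2
G(25) = mex{2,2,1,1,0} = 3
G(26) = mex{3,3,2,0,1} = 4
G_B(26) = 4.
Combined Grundy value = 0 ⊕ 4 = 4.
A winning move leaves total XOR = 0, i.e. changes one component's Grundy value g to g ⊕ X where X is the current total.
Heap A: need g' = 0⊕4 = 4. Options: 20−3→G=1, 20−5→G=1, 20−9→G=1. Hits: 0.
Heap B: need g' = 4⊕4 = 0. Options: 26−1→G=3, 26−5→G=3, 26−6→G=2, 26−8→G=0, 26−9→G=1. Hits: 1.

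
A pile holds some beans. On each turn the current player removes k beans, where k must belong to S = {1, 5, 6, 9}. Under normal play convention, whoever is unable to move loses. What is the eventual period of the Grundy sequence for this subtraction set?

12

n :  0  1  2  3  4  5  6  7  8  9 10 11 12 13 14 15 16 17 18 19 20 21 22 23 24 25
G :  0  1  0  1  0  1  2  3  2  3  2  3  0  1  0  1  0  1  2  3  2  3  2  3  0  1
G(n+12) = G(n) holds for n = 0,…,8 (a full window of length max(S) = 9), so the sequence is purely periodic with period 12.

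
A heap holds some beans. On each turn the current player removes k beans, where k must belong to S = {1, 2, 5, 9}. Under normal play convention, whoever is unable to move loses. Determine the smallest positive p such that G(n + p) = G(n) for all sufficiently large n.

G(0) = 0
G(1) = mex{0} = 1
G(2) = mex{1,0} = 2
G(3) = mex{2,1} = 0
G(4) = mex{0,2} = 1
G(5) = mex{1,0,0} = 2
G(6) = mex{2,1,1} = 0
G(7) = mex{0,2,2} = 1
G(8) = mex{1,0,0} = 2
G(9) = mex{2,1,1,0} = 3
G(10) = mex{3,2,2,1} = 0
G(11) = mex{0,3,0,2} = 1
G(12) = mex{1,0,1,0} = 2
G(13) = mex{2,1,2,1} = 0
G(14) = mex{0,2,3,2} = 1
G(15) = mex{1,0,0,0} = 2
G(16) = mex{2,1,1,1} = 0
G(17) = mex{0,2,2,2} = 1
G(18) = mex{1,0,0,3} = 2
G(19) = mex{2,1,1,0} = 3
G(20) = mex{3,2,2,1} = 0
G(21) = mex{0,3,0,2} = 1
G(n+10) = G(n) holds for n = 0,…,8 (a full window of length max(S) = 9), so the sequence is purely periodic with period 10.

10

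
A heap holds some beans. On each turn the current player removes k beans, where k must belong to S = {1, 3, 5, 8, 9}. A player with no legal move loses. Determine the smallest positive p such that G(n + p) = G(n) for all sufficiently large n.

n :  0  1  2  3  4  5  6  7  8  9 10 11 12 13 14 15 16 17 18 19 20 21 22 23 24 25 26 27 28 29 30 31 32 33
G :  0  1  0  1  0  1  0  1  2  3  2  3  2  3  2  3  0  1  0  1  0  1  0  1  2  3  2  3  2  3  2  3  0  1
G(n+16) = G(n) holds for n = 0,…,8 (a full window of length max(S) = 9), so the sequence is purely periodic with period 16.

16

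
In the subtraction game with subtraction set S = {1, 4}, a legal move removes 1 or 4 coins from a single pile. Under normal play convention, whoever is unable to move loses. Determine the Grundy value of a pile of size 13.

G(0) = 0
G(1) = mex{0} = 1
G(2) = mex{1} = 0
G(3) = mex{0} = 1
G(4) = mex{1,0} = 2
G(5) = mex{2,1} = 0
G(6) = mex{0,0} = 1
G(7) = mex{1,1} = 0
G(8) = mex{0,2} = 1
G(9) = mex{1,0} = 2
G(10) = mex{2,1} = 0
G(11) = mex{0,0} = 1
G(12) = mex{1,1} = 0
G(13) = mex{0,2} = 1

1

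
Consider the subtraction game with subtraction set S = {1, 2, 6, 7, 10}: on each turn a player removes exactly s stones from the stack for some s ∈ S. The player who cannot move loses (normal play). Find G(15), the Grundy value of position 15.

4

n :  0  1  2  3  4  5  6  7  8  9 10 11 12 13 14 15
G :  0  1  2  0  1  2  3  4  0  1  2  0  1  2  3  4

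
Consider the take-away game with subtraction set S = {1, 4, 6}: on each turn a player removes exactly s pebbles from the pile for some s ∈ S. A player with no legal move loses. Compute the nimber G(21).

G(0) = 0
G(1) = mex{0} = 1
G(2) = mex{1} = 0
G(3) = mex{0} = 1
G(4) = mex{1,0} = 2
G(5) = mex{2,1} = 0
G(6) = mex{0,0,0} = 1
G(7) = mex{1,1,1} = 0
G(8) = mex{0,2,0} = 1
G(9) = mex{1,0,1} = 2
G(10) = mex{2,1,2} = 0
G(11) = mex{0,0,0} = 1
G(12) = mex{1,1,1} = 0
G(13) = mex{0,2,0} = 1
G(14) = mex{1,0,1} = 2
G(15) = mex{2,1,2} = 0
G(16) = mex{0,0,0} = 1
G(17) = mex{1,1,1} = 0
G(18) = mex{0,2,0} = 1
G(19) = mex{1,0,1} = 2
G(20) = mex{2,1,2} = 0
G(21) = mex{0,0,0} = 1

1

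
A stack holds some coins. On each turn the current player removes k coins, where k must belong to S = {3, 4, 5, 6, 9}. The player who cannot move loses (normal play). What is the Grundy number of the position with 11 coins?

3

n :  0  1  2  3  4  5  6  7  8  9 10 11
G :  0  0  0  1  1  1  2  2  2  3  3  3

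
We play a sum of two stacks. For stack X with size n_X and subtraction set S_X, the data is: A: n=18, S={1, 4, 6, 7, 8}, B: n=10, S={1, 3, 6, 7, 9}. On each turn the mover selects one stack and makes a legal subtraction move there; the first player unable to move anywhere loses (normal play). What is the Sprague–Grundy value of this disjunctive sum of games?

Stack A, S = {1, 4, 6, 7, 8}:
G(0) = 0
G(1) = mex{0} = 1
G(2) = mex{1} = 0
G(3) = mex{0} = 1
G(4) = mex{1,0} = 2
G(5) = mex{2,1} = 0
G(6) = mex{0,0,0} = 1
G(7) = mex{1,1,1,0} = 2
G(8) = mex{2,2,0,1,0} = 3
G(9) = mex{3,0,1,0,1} = 2
G(10) = mex{2,1,2,1,0} = 3
G(11) = mex{3,2,0,2,1} = 4
G(12) = mex{4,3,1,0,2} = 5
G(13) = mex{5,2,2,1,0} = 3
G(14) = mex{3,3,3,2,1} = 0
G(15) = mex{0,4,2,3,2} = 1
G(16) = mex{1,5,3,2,3} = 0
G(17) = mex{0,3,4,3,2} = 1
G(18) = mex{1,0,5,4,3} = 2
G_A(18) = 2.
Stack B, S = {1, 3, 6, 7, 9}:
n :  0  1  2  3  4  5  6  7  8  9 10
G :  0  1  0  1  0  1  2  3  2  3  2
G_B(10) = 2.
Combined Grundy value = 2 ⊕ 2 = 0.

0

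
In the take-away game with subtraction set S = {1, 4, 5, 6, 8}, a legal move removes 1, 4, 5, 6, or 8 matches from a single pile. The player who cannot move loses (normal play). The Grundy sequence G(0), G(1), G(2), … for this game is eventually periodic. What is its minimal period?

9

G(0) = 0
G(1) = mex{0} = 1
G(2) = mex{1} = 0
G(3) = mex{0} = 1
G(4) = mex{1,0} = 2
G(5) = mex{2,1,0} = 3
G(6) = mex{3,0,1,0} = 2
G(7) = mex{2,1,0,1} = 3
G(8) = mex{3,2,1,0,0} = 4
G(9) = mex{4,3,2,1,1} = 0
G(10) = mex{0,2,3,2,0} = 1
G(11) = mex{1,3,2,3,1} = 0
G(12) = mex{0,4,3,2,2} = 1
G(13) = mex{1,0,4,3,3} = 2
G(14) = mex{2,1,0,4,2} = 3
G(15) = mex{3,0,1,0,3} = 2
G(16) = mex{2,1,0,1,4} = 3
G(17) = mex{3,2,1,0,0} = 4
G(18) = mex{4,3,2,1,1} = 0
G(19) = mex{0,2,3,2,0} = 1
G(n+9) = G(n) holds for n = 0,…,7 (a full window of length max(S) = 8), so the sequence is purely periodic with period 9.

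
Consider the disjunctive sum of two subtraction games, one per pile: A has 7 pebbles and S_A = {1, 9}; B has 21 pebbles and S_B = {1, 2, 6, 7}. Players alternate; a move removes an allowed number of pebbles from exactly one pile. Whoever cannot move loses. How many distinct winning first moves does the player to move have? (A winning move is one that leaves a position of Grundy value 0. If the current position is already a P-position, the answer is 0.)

Pile A, S = {1, 9}:
G(0) = 0
G(1) = mex{0} = 1
G(2) = mex{1} = 0
G(3) = mex{0} = 1
G(4) = mex{1} = 0
G(5) = mex{0} = 1
G(6) = mex{1} = 0
G(7) = mex{0} = 1
G_A(7) = 1.
Pile B, S = {1, 2, 6, 7}:
G(0) = 0
G(1) = mex{0} = 1
G(2) = mex{1,0} = 2
G(3) = mex{2,1} = 0
G(4) = mex{0,2} = 1
G(5) = mex{1,0} = 2
G(6) = mex{2,1,0} = 3
G(7) = mex{3,2,1,0} = 4
G(8) = mex{4,3,2,1} = 0
G(9) = mex{0,4,0,2} = 1
G(10) = mex{1,0,1,0} = 2
G(11) = mex{2,1,2,1} = 0
G(12) = mex{0,2,3,2} = 1
G(13) = mex{1,0,4,3} = 2
G(14) = mex{2,1,0,4} = 3
G(15) = mex{3,2,1,0} = 4
G(16) = mex{4,3,2,1} = 0
G(17) = mex{0,4,0,2} = 1
G(18) = mex{1,0,1,0} = 2
G(19) = mex{2,1,2,1} = 0
G(20) = mex{0,2,3,2} = 1
G(21) = mex{1,0,4,3} = 2
G_B(21) = 2.
Combined Grundy value = 1 ⊕ 2 = 3.
A winning move leaves total XOR = 0, i.e. changes one component's Grundy value g to g ⊕ X where X is the current total.
Pile A: need g' = 1⊕3 = 2. Options: 7−1→G=0. Hits: 0.
Pile B: need g' = 2⊕3 = 1. Options: 21−1→G=1, 21−2→G=0, 21−6→G=4, 21−7→G=3. Hits: 1.

1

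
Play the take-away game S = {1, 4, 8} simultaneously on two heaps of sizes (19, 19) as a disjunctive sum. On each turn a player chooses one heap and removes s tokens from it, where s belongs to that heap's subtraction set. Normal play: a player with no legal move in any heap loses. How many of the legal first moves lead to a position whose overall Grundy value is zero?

0

All heaps use S = {1, 4, 8}:
G(0) = 0
G(1) = mex{0} = 1
G(2) = mex{1} = 0
G(3) = mex{0} = 1
G(4) = mex{1,0} = 2
G(5) = mex{2,1} = 0
G(6) = mex{0,0} = 1
G(7) = mex{1,1} = 0
G(8) = mex{0,2,0} = 1
G(9) = mex{1,0,1} = 2
G(10) = mex{2,1,0} = 3
G(11) = mex{3,0,1} = 2
G(12) = mex{2,1,2} = 0
G(13) = mex{0,2,0} = 1
G(14) = mex{1,3,1} = 0
G(15) = mex{0,2,0} = 1
G(16) = mex{1,0,1} = 2
G(17) = mex{2,1,2} = 0
G(18) = mex{0,0,3} = 1
G(19) = mex{1,1,2} = 0
Heap A: G(19) = 0.
Heap B: G(19) = 0.
Combined Grundy value = 0 ⊕ 0 = 0.
A winning move leaves total XOR = 0, i.e. changes one component's Grundy value g to g ⊕ X where X is the current total.
Heap A: target g' = 0⊕0 = 0, but every legal move changes the Grundy value (mex property), so 0 moves.
Heap B: target g' = 0⊕0 = 0, but every legal move changes the Grundy value (mex property), so 0 moves.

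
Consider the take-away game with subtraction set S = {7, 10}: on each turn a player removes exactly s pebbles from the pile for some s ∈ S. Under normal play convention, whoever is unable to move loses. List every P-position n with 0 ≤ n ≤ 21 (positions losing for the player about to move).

G(0) = 0
G(1) = mex{} = 0
G(2) = mex{} = 0
G(3) = mex{} = 0
G(4) = mex{} = 0
G(5) = mex{} = 0
G(6) = mex{} = 0
G(7) = mex{0} = 1
G(8) = mex{0} = 1
G(9) = mex{0} = 1
G(10) = mex{0,0} = 1
G(11) = mex{0,0} = 1
G(12) = mex{0,0} = 1
G(13) = mex{0,0} = 1
G(14) = mex{1,0} = 2
G(15) = mex{1,0} = 2
G(16) = mex{1,0} = 2
G(17) = mex{1,1} = 0
G(18) = mex{1,1} = 0
G(19) = mex{1,1} = 0
G(20) = mex{1,1} = 0
G(21) = mex{2,1} = 0
P-positions are exactly the n with G(n) = 0.

0, 1, 2, 3, 4, 5, 6, 17, 18, 19, 20, 21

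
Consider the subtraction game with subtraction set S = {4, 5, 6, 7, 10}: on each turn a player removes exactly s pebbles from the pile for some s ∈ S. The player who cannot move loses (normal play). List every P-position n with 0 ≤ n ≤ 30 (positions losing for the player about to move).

n :  0  1  2  3  4  5  6  7  8  9 10 11 12 13 14 15 16 17 18 19 20 21 22 23 24 25 26 27 28 29 30
G :  0  0  0  0  1  1  1  1  2  2  2  2  3  3  0  0  0  0  1  1  1  1  2  2  2  2  3  3  0  0  0
P-positions are exactly the n with G(n) = 0.

0, 1, 2, 3, 14, 15, 16, 17, 28, 29, 30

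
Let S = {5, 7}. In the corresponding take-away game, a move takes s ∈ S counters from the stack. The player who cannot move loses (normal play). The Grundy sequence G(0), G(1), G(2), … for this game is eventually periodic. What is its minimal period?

12

n :  0  1  2  3  4  5  6  7  8  9 10 11 12 13 14 15 16 17 18 19 20 21 22 23 24 25
G :  0  0  0  0  0  1  1  1  1  1  2  2  0  0  0  0  0  1  1  1  1  1  2  2  0  0
G(n+12) = G(n) holds for n = 0,…,6 (a full window of length max(S) = 7), so the sequence is purely periodic with period 12.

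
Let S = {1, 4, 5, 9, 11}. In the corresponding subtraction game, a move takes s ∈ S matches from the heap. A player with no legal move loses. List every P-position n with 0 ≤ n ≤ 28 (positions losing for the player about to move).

n :  0  1  2  3  4  5  6  7  8  9 10 11 12 13 14 15 16 17 18 19 20 21 22 23 24 25 26 27 28
G :  0  1  0  1  2  3  2  3  0  1  0  1  2  3  2  3  0  1  0  1  2  3  2  3  0  1  0  1  2
P-positions are exactly the n with G(n) = 0.

0, 2, 8, 10, 16, 18, 24, 26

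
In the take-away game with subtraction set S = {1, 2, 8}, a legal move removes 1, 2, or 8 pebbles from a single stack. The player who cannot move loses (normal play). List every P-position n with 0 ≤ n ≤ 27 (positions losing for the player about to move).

n :  0  1  2  3  4  5  6  7  8  9 10 11 12 13 14 15 16 17 18 19 20 21 22 23 24 25 26 27
G :  0  1  2  0  1  2  0  1  2  0  1  2  0  1  2  0  1  2  0  1  2  0  1  2  0  1  2  0
P-positions are exactly the n with G(n) = 0.

0, 3, 6, 9, 12, 15, 18, 21, 24, 27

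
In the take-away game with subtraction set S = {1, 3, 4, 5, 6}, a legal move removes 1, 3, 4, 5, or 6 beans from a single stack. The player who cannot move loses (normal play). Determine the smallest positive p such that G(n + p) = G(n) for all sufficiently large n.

9

n :  0  1  2  3  4  5  6  7  8  9 10 11 12 13 14 15 16 17 18 19
G :  0  1  0  1  2  3  2  3  4  0  1  0  1  2  3  2  3  4  0  1
G(n+9) = G(n) holds for n = 0,…,5 (a full window of length max(S) = 6), so the sequence is purely periodic with period 9.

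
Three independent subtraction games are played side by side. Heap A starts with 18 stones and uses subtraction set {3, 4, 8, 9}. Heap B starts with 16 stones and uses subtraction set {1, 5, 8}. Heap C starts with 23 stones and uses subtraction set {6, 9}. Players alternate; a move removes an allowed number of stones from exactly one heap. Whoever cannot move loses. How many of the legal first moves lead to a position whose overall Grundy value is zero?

2

Heap A, S = {3, 4, 8, 9}:
n :  0  1  2  3  4  5  6  7  8  9 10 11 12 13 14 15 16 17 18
G :  0  0  0  1  1  1  2  0  2  3  1  3  0  0  0  1  1  1  2
G_A(18) = 2.
Heap B, S = {1, 5, 8}:
n :  0  1  2  3  4  5  6  7  8  9 10 11 12 13 14 15 16
G :  0  1  0  1  0  1  0  1  2  3  2  3  2  0  1  0  1
G_B(16) = 1.
Heap C, S = {6, 9}:
G(0) = 0
G(1) = mex{} = 0
G(2) = mex{} = 0
G(3) = mex{} = 0
G(4) = mex{} = 0
G(5) = mex{} = 0
G(6) = mex{0} = 1
G(7) = mex{0} = 1
G(8) = mex{0} = 1
G(9) = mex{0,0} = 1
G(10) = mex{0,0} = 1
G(11) = mex{0,0} = 1
G(12) = mex{1,0} = 2
G(13) = mex{1,0} = 2
G(14) = mex{1,0} = 2
G(15) = mex{1,1} = 0
G(16) = mex{1,1} = 0
G(17) = mex{1,1} = 0
G(18) = mex{2,1} = 0
G(19) = mex{2,1} = 0
G(20) = mex{2,1} = 0
G(21) = mex{0,2} = 1
G(22) = mex{0,2} = 1
G(23) = mex{0,2} = 1
G_C(23) = 1.
Combined Grundy value = 2 ⊕ 1 ⊕ 1 = 2.
A winning move leaves total XOR = 0, i.e. changes one component's Grundy value g to g ⊕ X where X is the current total.
Heap A: need g' = 2⊕2 = 0. Options: 18−3→G=1, 18−4→G=0, 18−8→G=1, 18−9→G=3. Hits: 1.
Heap B: need g' = 1⊕2 = 3. Options: 16−1→G=0, 16−5→G=3, 16−8→G=2. Hits: 1.
Heap C: need g' = 1⊕2 = 3. Options: 23−6→G=0, 23−9→G=2. Hits: 0.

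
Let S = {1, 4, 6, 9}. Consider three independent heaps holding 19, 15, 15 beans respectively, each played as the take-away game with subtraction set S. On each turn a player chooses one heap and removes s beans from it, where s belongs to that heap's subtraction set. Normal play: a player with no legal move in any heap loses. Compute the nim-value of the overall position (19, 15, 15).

All heaps use S = {1, 4, 6, 9}:
G(0) = 0
G(1) = mex{0} = 1
G(2) = mex{1} = 0
G(3) = mex{0} = 1
G(4) = mex{1,0} = 2
G(5) = mex{2,1} = 0
G(6) = mex{0,0,0} = 1
G(7) = mex{1,1,1} = 0
G(8) = mex{0,2,0} = 1
G(9) = mex{1,0,1,0} = 2
G(10) = mex{2,1,2,1} = 0
G(11) = mex{0,0,0,0} = 1
G(12) = mex{1,1,1,1} = 0
G(13) = mex{0,2,0,2} = 1
G(14) = mex{1,0,1,0} = 2
G(15) = mex{2,1,2,1} = 0
G(16) = mex{0,0,0,0} = 1
G(17) = mex{1,1,1,1} = 0
G(18) = mex{0,2,0,2} = 1
G(19) = mex{1,0,1,0} = 2
Heap A: G(19) = 2.
Heap B: G(15) = 0.
Heap C: G(15) = 0.
Combined Grundy value = 2 ⊕ 0 ⊕ 0 = 2.

2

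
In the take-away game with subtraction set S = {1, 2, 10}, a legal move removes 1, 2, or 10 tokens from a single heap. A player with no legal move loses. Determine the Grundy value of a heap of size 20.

G(0) = 0
G(1) = mex{0} = 1
G(2) = mex{1,0} = 2
G(3) = mex{2,1} = 0
G(4) = mex{0,2} = 1
G(5) = mex{1,0} = 2
G(6) = mex{2,1} = 0
G(7) = mex{0,2} = 1
G(8) = mex{1,0} = 2
G(9) = mex{2,1} = 0
G(10) = mex{0,2,0} = 1
G(11) = mex{1,0,1} = 2
G(12) = mex{2,1,2} = 0
G(13) = mex{0,2,0} = 1
G(14) = mex{1,0,1} = 2
G(15) = mex{2,1,2} = 0
G(16) = mex{0,2,0} = 1
G(17) = mex{1,0,1} = 2
G(18) = mex{2,1,2} = 0
G(19) = mex{0,2,0} = 1
G(20) = mex{1,0,1} = 2

2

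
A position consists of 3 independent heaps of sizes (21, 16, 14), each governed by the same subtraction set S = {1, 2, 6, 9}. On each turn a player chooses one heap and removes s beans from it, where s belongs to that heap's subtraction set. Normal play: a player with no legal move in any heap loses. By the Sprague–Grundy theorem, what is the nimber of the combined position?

2

All heaps use S = {1, 2, 6, 9}:
n :  0  1  2  3  4  5  6  7  8  9 10 11 12 13 14 15 16 17 18 19 20 21
G :  0  1  2  0  1  2  3  0  1  2  0  1  2  3  0  1  2  0  1  2  3  0
Heap A: G(21) = 0.
Heap B: G(16) = 2.
Heap C: G(14) = 0.
Combined Grundy value = 0 ⊕ 2 ⊕ 0 = 2.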